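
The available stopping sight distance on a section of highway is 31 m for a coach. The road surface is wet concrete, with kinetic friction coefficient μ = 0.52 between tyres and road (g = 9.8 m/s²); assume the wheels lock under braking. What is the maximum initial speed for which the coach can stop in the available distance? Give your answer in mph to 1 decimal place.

Maximum speed ≈ 39.8 mph

a = μg = 0.52 × 9.8 = 5.096 m/s².
v²/(2a) = d ⇒ v = √(2 × 5.096 × 31) = √315.95 = 17.7750 m/s.
17.7750 m/s ÷ 0.44704 = 39.762 mph.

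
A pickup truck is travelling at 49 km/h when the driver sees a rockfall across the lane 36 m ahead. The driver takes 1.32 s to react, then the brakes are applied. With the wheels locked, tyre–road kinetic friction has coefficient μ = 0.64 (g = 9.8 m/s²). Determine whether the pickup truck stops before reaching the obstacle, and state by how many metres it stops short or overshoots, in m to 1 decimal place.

Yes — it stops 3.3 m short of the obstacle

49 km/h ÷ 3.6 = 13.6111 m/s.
a = μg = 0.64 × 9.8 = 6.272 m/s².
Reaction distance = 13.6111 × 1.32 = 17.967 m.
Braking distance = v²/(2a) = 185.262 / 12.544 = 14.769 m.
Total stopping distance = 17.967 + 14.769 = 32.736 m, vs 36 m available — it stops with 36 − 32.736 = 3.264 m to spare.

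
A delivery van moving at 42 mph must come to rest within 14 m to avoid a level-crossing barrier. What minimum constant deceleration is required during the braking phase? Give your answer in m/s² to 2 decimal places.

42 mph × 0.44704 = 18.7757 m/s.
v² = 2a·d ⇒ a = v²/(2d) = 18.7757² / (2 × 14.000) = 352.527 / 28.000 = 12.5902 m/s².

Required deceleration ≈ 12.59 m/s²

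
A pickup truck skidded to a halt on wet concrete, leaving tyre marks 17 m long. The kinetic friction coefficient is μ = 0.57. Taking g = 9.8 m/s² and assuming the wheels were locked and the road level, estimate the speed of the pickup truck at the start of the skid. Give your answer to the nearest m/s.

Deceleration a = μg = 0.57 × 9.8 = 5.586 m/s².
v = √(2a·d) = √(2 × 5.586 × 17) = √189.924 = 13.7813 m/s.

Initial speed ≈ 14 m/s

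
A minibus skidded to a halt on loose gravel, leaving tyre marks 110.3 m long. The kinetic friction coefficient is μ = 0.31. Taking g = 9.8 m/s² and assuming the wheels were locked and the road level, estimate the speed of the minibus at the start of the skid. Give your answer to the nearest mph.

Initial speed ≈ 58 mph

Deceleration a = μg = 0.31 × 9.8 = 3.038 m/s².
v = √(2a·d) = √(2 × 3.038 × 110.3) = √670.183 = 25.8879 m/s.
= 25.8879 ÷ 0.44704 = 57.910 mph.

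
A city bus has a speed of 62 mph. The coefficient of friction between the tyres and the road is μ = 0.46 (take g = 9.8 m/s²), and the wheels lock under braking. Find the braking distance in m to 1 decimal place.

Braking distance ≈ 85.2 m

62 mph × 0.44704 = 27.7165 m/s.
a = μg = 0.46 × 9.8 = 4.508 m/s².
Braking distance = v²/(2a) = 27.7165² / (2 × 4.508) = 768.204 / 9.016 = 85.205 m.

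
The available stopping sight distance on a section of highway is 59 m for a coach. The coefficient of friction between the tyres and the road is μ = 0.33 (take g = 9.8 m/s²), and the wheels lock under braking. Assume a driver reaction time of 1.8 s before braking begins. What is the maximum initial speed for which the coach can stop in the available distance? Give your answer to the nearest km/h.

Maximum speed ≈ 52 km/h

a = μg = 0.33 × 9.8 = 3.234 m/s².
Stopping distance: v·t_r + v²/(2a) = 59 with t_r = 1.8 s and a = 3.234 m/s².
So v² + 11.642 v − 381.61 = 0.
Positive root: v = −a·t_r + √((a·t_r)² + 2a·d) = −5.821 + √(33.884 + 381.61) = 14.5627 m/s.
14.5627 m/s × 3.6 = 52.426 km/h.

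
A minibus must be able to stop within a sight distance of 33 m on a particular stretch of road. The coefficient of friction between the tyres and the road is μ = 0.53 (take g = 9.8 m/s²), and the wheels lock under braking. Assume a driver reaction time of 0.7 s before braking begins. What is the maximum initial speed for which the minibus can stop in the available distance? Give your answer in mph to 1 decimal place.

a = μg = 0.53 × 9.8 = 5.194 m/s².
Stopping distance: v·t_r + v²/(2a) = 33 with t_r = 0.7 s and a = 5.194 m/s².
So v² + 7.272 v − 342.80 = 0.
Positive root: v = −a·t_r + √((a·t_r)² + 2a·d) = −3.636 + √(13.220 + 342.80) = 15.2325 m/s.
15.2325 m/s ÷ 0.44704 = 34.074 mph.

Maximum speed ≈ 34.1 mph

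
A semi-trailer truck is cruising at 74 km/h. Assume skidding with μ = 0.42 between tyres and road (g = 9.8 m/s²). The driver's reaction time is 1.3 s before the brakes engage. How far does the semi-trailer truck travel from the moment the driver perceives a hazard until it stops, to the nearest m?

Total stopping distance ≈ 78 m

74 km/h ÷ 3.6 = 20.5556 m/s.
a = μg = 0.42 × 9.8 = 4.116 m/s².
Reaction distance = v·t_r = 20.5556 × 1.3 = 26.722 m.
Braking distance = v²/(2a) = 20.5556² / (2 × 4.116) = 422.533 / 8.232 = 51.328 m.
Total = 26.722 + 51.328 = 78.050 m.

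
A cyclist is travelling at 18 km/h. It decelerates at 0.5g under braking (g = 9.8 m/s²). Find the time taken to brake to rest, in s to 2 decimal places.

18 km/h ÷ 3.6 = 5.0000 m/s.
a = 0.5 × 9.8 = 4.900 m/s².
Braking time = v/a = 5.0000 / 4.900 = 1.020 s.

Braking time ≈ 1.02 s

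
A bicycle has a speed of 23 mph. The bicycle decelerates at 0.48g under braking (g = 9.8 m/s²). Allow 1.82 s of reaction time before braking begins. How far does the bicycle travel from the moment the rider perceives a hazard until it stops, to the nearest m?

Total stopping distance ≈ 30 m

23 mph × 0.44704 = 10.2819 m/s.
a = 0.48 × 9.8 = 4.704 m/s².
Reaction distance = v·t_r = 10.2819 × 1.82 = 18.713 m.
Braking distance = v²/(2a) = 10.2819² / (2 × 4.704) = 105.717 / 9.408 = 11.237 m.
Total = 18.713 + 11.237 = 29.950 m.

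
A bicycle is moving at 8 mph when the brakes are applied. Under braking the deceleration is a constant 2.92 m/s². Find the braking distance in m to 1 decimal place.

Braking distance ≈ 2.2 m

8 mph × 0.44704 = 3.5763 m/s.
Braking distance = v²/(2a) = 3.5763² / (2 × 2.920) = 12.790 / 5.840 = 2.190 m.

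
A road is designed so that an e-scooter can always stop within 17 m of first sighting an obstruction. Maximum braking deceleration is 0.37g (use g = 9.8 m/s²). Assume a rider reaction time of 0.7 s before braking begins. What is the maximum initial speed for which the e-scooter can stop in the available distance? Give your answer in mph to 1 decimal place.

a = 0.37 × 9.8 = 3.626 m/s².
Stopping distance: v·t_r + v²/(2a) = 17 with t_r = 0.7 s and a = 3.626 m/s².
So v² + 5.076 v − 123.28 = 0.
Positive root: v = −a·t_r + √((a·t_r)² + 2a·d) = −2.538 + √(6.441 + 123.28) = 8.8515 m/s.
8.8515 m/s ÷ 0.44704 = 19.800 mph.

Maximum speed ≈ 19.8 mph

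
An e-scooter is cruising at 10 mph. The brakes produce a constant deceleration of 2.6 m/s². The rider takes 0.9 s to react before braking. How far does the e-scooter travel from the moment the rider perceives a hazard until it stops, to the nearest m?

Total stopping distance ≈ 8 m

10 mph × 0.44704 = 4.4704 m/s.
Reaction distance = v·t_r = 4.4704 × 0.9 = 4.023 m.
Braking distance = v²/(2a) = 4.4704² / (2 × 2.600) = 19.984 / 5.200 = 3.843 m.
Total = 4.023 + 3.843 = 7.866 m.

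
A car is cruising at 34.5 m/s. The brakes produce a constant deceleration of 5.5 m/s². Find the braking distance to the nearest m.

Braking distance = v²/(2a) = 34.5000² / (2 × 5.500) = 1190.250 / 11.000 = 108.205 m.

Braking distance ≈ 108 m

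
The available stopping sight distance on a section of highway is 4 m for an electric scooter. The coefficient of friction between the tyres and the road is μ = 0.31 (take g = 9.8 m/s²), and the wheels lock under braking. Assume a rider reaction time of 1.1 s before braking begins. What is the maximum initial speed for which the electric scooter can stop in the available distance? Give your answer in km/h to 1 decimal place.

Maximum speed ≈ 9.4 km/h

a = μg = 0.31 × 9.8 = 3.038 m/s².
Stopping distance: v·t_r + v²/(2a) = 4 with t_r = 1.1 s and a = 3.038 m/s².
So v² + 6.684 v − 24.30 = 0.
Positive root: v = −a·t_r + √((a·t_r)² + 2a·d) = −3.342 + √(11.169 + 24.30) = 2.6136 m/s.
2.6136 m/s × 3.6 = 9.409 km/h.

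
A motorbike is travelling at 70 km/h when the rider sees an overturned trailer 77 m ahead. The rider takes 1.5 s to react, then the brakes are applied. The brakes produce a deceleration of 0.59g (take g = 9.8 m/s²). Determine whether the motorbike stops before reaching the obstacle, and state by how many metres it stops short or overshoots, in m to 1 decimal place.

70 km/h ÷ 3.6 = 19.4444 m/s.
a = 0.59 × 9.8 = 5.782 m/s².
Reaction distance = 19.4444 × 1.5 = 29.167 m.
Braking distance = v²/(2a) = 378.085 / 11.564 = 32.695 m.
Total stopping distance = 29.167 + 32.695 = 61.862 m, vs 77 m available — it stops with 77 − 61.862 = 15.138 m to spare.

Yes — it stops 15.1 m short of the obstacle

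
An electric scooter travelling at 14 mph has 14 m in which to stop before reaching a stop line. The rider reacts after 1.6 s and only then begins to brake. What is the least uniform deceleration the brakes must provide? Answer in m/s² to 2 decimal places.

Required deceleration ≈ 4.91 m/s²

14 mph × 0.44704 = 6.2586 m/s.
Distance covered during reaction = 6.2586 × 1.6 = 10.014 m.
Distance available for braking: 14 − 10.014 = 3.986 m.
v² = 2a·d ⇒ a = v²/(2d) = 6.2586² / (2 × 3.986) = 39.170 / 7.972 = 4.9134 m/s².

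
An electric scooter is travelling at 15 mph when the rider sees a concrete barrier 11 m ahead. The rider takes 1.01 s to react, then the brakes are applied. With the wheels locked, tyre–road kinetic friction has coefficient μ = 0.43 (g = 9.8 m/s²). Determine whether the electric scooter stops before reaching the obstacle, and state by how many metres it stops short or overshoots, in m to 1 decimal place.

No — it overshoots by 1.1 m

15 mph × 0.44704 = 6.7056 m/s.
a = μg = 0.43 × 9.8 = 4.214 m/s².
Reaction distance = 6.7056 × 1.01 = 6.773 m.
Braking distance = v²/(2a) = 44.965 / 8.428 = 5.335 m.
Total stopping distance = 6.773 + 5.335 = 12.108 m, vs 11 m available — it cannot stop in time and overshoots by 12.108 − 11 = 1.108 m.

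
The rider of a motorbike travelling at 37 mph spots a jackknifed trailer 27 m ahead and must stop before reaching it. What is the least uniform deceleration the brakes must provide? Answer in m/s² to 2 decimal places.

Required deceleration ≈ 5.07 m/s²

37 mph × 0.44704 = 16.5405 m/s.
v² = 2a·d ⇒ a = v²/(2d) = 16.5405² / (2 × 27.000) = 273.588 / 54.000 = 5.0664 m/s².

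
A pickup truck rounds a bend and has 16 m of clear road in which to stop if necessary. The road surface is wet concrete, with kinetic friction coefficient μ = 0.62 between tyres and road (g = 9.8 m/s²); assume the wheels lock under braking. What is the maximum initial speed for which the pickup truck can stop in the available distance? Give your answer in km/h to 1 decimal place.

Maximum speed ≈ 50.2 km/h

a = μg = 0.62 × 9.8 = 6.076 m/s².
v²/(2a) = d ⇒ v = √(2 × 6.076 × 16) = √194.43 = 13.9438 m/s.
13.9438 m/s × 3.6 = 50.198 km/h.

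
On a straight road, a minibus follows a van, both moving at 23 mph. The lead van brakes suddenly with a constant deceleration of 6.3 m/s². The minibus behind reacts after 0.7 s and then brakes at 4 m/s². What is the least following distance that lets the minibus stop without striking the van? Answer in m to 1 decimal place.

23 mph × 0.44704 = 10.2819 m/s.
Leader travels v²/(2a_L) = 105.717 / 12.600 = 8.390 m before stopping.
Follower covers v·t_r = 10.2819 × 0.7 = 7.197 m while reacting, then v²/(2a_F) = 105.717 / 8.000 = 13.215 m while braking, for a total of 7.197 + 13.215 = 20.412 m.
Since a_F ≤ a_L and the follower starts braking later, the follower is never slower than the leader, so the closest approach is when both have stopped.
Minimum gap = 20.412 − 8.390 = 12.022 m.

Minimum gap ≈ 12.0 m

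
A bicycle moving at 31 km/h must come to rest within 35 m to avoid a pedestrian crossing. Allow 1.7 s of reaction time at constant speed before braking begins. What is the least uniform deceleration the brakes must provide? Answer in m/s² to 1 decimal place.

Required deceleration ≈ 1.8 m/s²

31 km/h ÷ 3.6 = 8.6111 m/s.
Distance covered during reaction = 8.6111 × 1.7 = 14.639 m.
Distance available for braking: 35 − 14.639 = 20.361 m.
v² = 2a·d ⇒ a = v²/(2d) = 8.6111² / (2 × 20.361) = 74.151 / 40.722 = 1.8209 m/s².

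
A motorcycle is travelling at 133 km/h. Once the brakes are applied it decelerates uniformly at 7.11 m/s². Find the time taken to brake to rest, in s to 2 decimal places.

133 km/h ÷ 3.6 = 36.9444 m/s.
Braking time = v/a = 36.9444 / 7.110 = 5.196 s.

Braking time ≈ 5.20 s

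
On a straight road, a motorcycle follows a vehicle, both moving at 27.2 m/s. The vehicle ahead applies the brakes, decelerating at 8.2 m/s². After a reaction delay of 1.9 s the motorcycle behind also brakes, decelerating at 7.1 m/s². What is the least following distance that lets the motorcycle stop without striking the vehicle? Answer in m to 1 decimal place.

Minimum gap ≈ 58.7 m

Leader travels v²/(2a_L) = 739.840 / 16.400 = 45.112 m before stopping.
Follower covers v·t_r = 27.2000 × 1.9 = 51.680 m while reacting, then v²/(2a_F) = 739.840 / 14.200 = 52.101 m while braking, for a total of 51.680 + 52.101 = 103.781 m.
Since a_F ≤ a_L and the follower starts braking later, the follower is never slower than the leader, so the closest approach is when both have stopped.
Minimum gap = 103.781 − 45.112 = 58.669 m.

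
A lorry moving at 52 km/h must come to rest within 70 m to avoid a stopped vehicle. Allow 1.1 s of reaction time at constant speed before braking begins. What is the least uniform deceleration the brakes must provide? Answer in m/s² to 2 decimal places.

Required deceleration ≈ 1.93 m/s²

52 km/h ÷ 3.6 = 14.4444 m/s.
Distance covered during reaction = 14.4444 × 1.1 = 15.889 m.
Distance available for braking: 70 − 15.889 = 54.111 m.
v² = 2a·d ⇒ a = v²/(2d) = 14.4444² / (2 × 54.111) = 208.641 / 108.222 = 1.9279 m/s².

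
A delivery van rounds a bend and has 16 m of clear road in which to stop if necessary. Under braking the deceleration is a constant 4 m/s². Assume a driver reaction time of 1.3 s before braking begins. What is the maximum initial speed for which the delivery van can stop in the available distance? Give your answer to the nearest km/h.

Stopping distance: v·t_r + v²/(2a) = 16 with t_r = 1.3 s and a = 4.000 m/s².
So v² + 10.400 v − 128.00 = 0.
Positive root: v = −a·t_r + √((a·t_r)² + 2a·d) = −5.200 + √(27.040 + 128.00) = 7.2515 m/s.
7.2515 m/s × 3.6 = 26.105 km/h.

Maximum speed ≈ 26 km/h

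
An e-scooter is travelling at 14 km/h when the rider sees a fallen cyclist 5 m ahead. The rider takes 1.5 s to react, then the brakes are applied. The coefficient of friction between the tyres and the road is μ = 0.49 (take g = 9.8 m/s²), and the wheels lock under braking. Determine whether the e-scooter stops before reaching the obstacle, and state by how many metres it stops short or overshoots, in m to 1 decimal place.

No — it overshoots by 2.4 m

14 km/h ÷ 3.6 = 3.8889 m/s.
a = μg = 0.49 × 9.8 = 4.802 m/s².
Reaction distance = 3.8889 × 1.5 = 5.833 m.
Braking distance = v²/(2a) = 15.124 / 9.604 = 1.575 m.
Total stopping distance = 5.833 + 1.575 = 7.408 m, vs 5 m available — it cannot stop in time and overshoots by 7.408 − 5 = 2.408 m.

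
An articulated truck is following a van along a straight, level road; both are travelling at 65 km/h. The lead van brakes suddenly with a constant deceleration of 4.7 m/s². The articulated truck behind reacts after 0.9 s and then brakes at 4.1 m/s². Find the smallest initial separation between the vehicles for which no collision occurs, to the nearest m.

65 km/h ÷ 3.6 = 18.0556 m/s.
Leader travels v²/(2a_L) = 326.005 / 9.400 = 34.681 m before stopping.
Follower covers v·t_r = 18.0556 × 0.9 = 16.250 m while reacting, then v²/(2a_F) = 326.005 / 8.200 = 39.757 m while braking, for a total of 16.250 + 39.757 = 56.007 m.
Since a_F ≤ a_L and the follower starts braking later, the follower is never slower than the leader, so the closest approach is when both have stopped.
Minimum gap = 56.007 − 34.681 = 21.326 m.

Minimum gap ≈ 21 m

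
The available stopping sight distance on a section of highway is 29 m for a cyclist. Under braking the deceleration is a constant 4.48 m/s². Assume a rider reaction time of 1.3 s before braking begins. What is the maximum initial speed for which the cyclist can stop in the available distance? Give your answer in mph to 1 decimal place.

Stopping distance: v·t_r + v²/(2a) = 29 with t_r = 1.3 s and a = 4.480 m/s².
So v² + 11.648 v − 259.84 = 0.
Positive root: v = −a·t_r + √((a·t_r)² + 2a·d) = −5.824 + √(33.919 + 259.84) = 11.3154 m/s.
11.3154 m/s ÷ 0.44704 = 25.312 mph.

Maximum speed ≈ 25.3 mph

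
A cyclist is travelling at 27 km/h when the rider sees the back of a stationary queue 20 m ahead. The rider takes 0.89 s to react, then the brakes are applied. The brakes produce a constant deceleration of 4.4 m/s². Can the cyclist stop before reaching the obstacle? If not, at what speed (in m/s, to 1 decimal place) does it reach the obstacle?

Yes — it stops about 6.9 m short of the obstacle, so it never reaches it

27 km/h ÷ 3.6 = 7.5000 m/s.
Reaction distance = 7.5000 × 0.89 = 6.675 m.
Braking distance = v²/(2a) = 56.250 / 8.800 = 6.392 m.
Total stopping distance = 6.675 + 6.392 = 13.067 m, vs 20 m available — it stops with 20 − 13.067 = 6.933 m to spare.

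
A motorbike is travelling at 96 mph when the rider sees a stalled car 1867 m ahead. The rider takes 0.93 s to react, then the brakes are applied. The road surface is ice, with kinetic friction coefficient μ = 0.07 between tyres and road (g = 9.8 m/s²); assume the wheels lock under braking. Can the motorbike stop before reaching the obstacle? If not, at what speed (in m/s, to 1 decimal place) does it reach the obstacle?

Yes — it stops about 484.7 m short of the obstacle, so it never reaches it

96 mph × 0.44704 = 42.9158 m/s.
a = μg = 0.07 × 9.8 = 0.686 m/s².
Reaction distance = 42.9158 × 0.93 = 39.912 m.
Braking distance = v²/(2a) = 1841.766 / 1.372 = 1342.395 m.
Total stopping distance = 39.912 + 1342.395 = 1382.307 m, vs 1867 m available — it stops with 1867 − 1382.307 = 484.693 m to spare.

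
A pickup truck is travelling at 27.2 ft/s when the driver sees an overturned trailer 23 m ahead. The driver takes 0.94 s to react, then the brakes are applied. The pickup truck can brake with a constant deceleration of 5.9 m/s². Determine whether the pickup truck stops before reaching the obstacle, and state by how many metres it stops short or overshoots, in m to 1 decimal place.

27.2 ft/s × 0.3048 = 8.2906 m/s.
Reaction distance = 8.2906 × 0.94 = 7.793 m.
Braking distance = v²/(2a) = 68.734 / 11.800 = 5.825 m.
Total stopping distance = 7.793 + 5.825 = 13.618 m, vs 23 m available — it stops with 23 − 13.618 = 9.382 m to spare.

Yes — it stops 9.4 m short of the obstacle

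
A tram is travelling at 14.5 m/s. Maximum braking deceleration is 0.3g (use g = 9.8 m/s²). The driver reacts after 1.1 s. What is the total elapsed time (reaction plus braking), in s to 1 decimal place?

Total time ≈ 6.0 s

a = 0.3 × 9.8 = 2.940 m/s².
Braking time = v/a = 14.5000 / 2.940 = 4.932 s.
Total = 1.1 + 4.932 = 6.032 s.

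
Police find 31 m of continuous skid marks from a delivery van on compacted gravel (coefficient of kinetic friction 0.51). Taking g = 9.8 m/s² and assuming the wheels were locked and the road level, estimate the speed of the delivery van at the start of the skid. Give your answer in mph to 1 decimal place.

Deceleration a = μg = 0.51 × 9.8 = 4.998 m/s².
v = √(2a·d) = √(2 × 4.998 × 31) = √309.876 = 17.6033 m/s.
= 17.6033 ÷ 0.44704 = 39.377 mph.

Initial speed ≈ 39.4 mph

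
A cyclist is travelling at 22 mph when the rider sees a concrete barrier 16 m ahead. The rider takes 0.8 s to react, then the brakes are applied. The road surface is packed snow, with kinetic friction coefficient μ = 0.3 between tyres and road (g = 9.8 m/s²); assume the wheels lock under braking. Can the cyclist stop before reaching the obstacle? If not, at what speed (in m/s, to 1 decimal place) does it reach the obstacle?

No — it strikes the obstacle at 7.0 m/s

22 mph × 0.44704 = 9.8349 m/s.
a = μg = 0.3 × 9.8 = 2.940 m/s².
Reaction distance = 9.8349 × 0.8 = 7.868 m.
Braking distance needed to stop: v²/(2a) = 96.725 / 5.880 = 16.450 m, so total needed = 7.868 + 16.450 = 24.318 m > 16 m — it cannot stop.
Distance remaining when braking begins: 16 − 7.868 = 8.132 m.
v² = v₀² − 2a·d = 96.725 − 2 × 2.940 × 8.132 = 48.909 m²/s².
v = √48.909 = 6.993 m/s.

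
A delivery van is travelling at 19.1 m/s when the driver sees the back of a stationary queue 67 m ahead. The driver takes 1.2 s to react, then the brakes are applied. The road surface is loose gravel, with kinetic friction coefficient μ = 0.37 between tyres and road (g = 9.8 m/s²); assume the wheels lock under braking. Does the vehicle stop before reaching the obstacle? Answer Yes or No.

No

a = μg = 0.37 × 9.8 = 3.626 m/s².
Reaction distance = 19.1000 × 1.2 = 22.920 m.
Braking distance = v²/(2a) = 364.810 / 7.252 = 50.305 m.
Total stopping distance = 22.920 + 50.305 = 73.225 m, vs 67 m available — it cannot stop in time and overshoots by 73.225 − 67 = 6.225 m.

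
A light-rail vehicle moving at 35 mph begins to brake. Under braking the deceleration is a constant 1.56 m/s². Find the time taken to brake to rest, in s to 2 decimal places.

35 mph × 0.44704 = 15.6464 m/s.
Braking time = v/a = 15.6464 / 1.560 = 10.030 s.

Braking time ≈ 10.03 s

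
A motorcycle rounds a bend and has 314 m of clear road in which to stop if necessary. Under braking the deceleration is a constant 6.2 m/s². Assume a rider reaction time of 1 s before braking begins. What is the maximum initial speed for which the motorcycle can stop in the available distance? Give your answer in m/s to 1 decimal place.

Stopping distance: v·t_r + v²/(2a) = 314 with t_r = 1 s and a = 6.200 m/s².
So v² + 12.400 v − 3893.60 = 0.
Positive root: v = −a·t_r + √((a·t_r)² + 2a·d) = −6.200 + √(38.440 + 3893.60) = 56.5060 m/s.

Maximum speed ≈ 56.5 m/s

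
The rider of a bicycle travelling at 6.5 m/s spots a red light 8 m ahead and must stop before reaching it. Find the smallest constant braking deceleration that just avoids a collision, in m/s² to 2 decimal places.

Required deceleration ≈ 2.64 m/s²

v² = 2a·d ⇒ a = v²/(2d) = 6.5000² / (2 × 8.000) = 42.250 / 16.000 = 2.6406 m/s².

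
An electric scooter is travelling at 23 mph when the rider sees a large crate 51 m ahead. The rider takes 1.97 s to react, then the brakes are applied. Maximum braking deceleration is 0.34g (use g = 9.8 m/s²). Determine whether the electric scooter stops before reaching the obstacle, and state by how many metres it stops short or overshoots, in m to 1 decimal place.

23 mph × 0.44704 = 10.2819 m/s.
a = 0.34 × 9.8 = 3.332 m/s².
Reaction distance = 10.2819 × 1.97 = 20.255 m.
Braking distance = v²/(2a) = 105.717 / 6.664 = 15.864 m.
Total stopping distance = 20.255 + 15.864 = 36.119 m, vs 51 m available — it stops with 51 − 36.119 = 14.881 m to spare.

Yes — it stops 14.9 m short of the obstacle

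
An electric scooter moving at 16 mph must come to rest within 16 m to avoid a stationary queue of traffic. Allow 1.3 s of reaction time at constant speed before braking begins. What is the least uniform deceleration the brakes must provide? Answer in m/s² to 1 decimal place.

Required deceleration ≈ 3.8 m/s²

16 mph × 0.44704 = 7.1526 m/s.
Distance covered during reaction = 7.1526 × 1.3 = 9.298 m.
Distance available for braking: 16 − 9.298 = 6.702 m.
v² = 2a·d ⇒ a = v²/(2d) = 7.1526² / (2 × 6.702) = 51.160 / 13.404 = 3.8168 m/s².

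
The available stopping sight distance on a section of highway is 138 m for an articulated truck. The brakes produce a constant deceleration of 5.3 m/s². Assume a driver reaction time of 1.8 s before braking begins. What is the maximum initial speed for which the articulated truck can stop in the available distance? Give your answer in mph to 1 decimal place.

Maximum speed ≈ 66.8 mph

Stopping distance: v·t_r + v²/(2a) = 138 with t_r = 1.8 s and a = 5.300 m/s².
So v² + 19.080 v − 1462.80 = 0.
Positive root: v = −a·t_r + √((a·t_r)² + 2a·d) = −9.540 + √(91.012 + 1462.80) = 29.8784 m/s.
29.8784 m/s ÷ 0.44704 = 66.836 mph.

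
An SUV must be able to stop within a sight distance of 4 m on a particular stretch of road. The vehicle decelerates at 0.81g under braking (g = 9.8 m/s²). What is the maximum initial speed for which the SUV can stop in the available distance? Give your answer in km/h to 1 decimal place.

a = 0.81 × 9.8 = 7.938 m/s².
v²/(2a) = d ⇒ v = √(2 × 7.938 × 4) = √63.50 = 7.9687 m/s.
7.9687 m/s × 3.6 = 28.687 km/h.

Maximum speed ≈ 28.7 km/h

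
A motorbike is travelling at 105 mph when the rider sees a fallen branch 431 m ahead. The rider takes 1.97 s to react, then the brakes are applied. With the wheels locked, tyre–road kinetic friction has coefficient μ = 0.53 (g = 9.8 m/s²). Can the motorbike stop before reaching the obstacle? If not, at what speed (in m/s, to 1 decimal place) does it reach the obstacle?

Yes — it stops about 126.4 m short of the obstacle, so it never reaches it

105 mph × 0.44704 = 46.9392 m/s.
a = μg = 0.53 × 9.8 = 5.194 m/s².
Reaction distance = 46.9392 × 1.97 = 92.470 m.
Braking distance = v²/(2a) = 2203.288 / 10.388 = 212.099 m.
Total stopping distance = 92.470 + 212.099 = 304.569 m, vs 431 m available — it stops with 431 − 304.569 = 126.431 m to spare.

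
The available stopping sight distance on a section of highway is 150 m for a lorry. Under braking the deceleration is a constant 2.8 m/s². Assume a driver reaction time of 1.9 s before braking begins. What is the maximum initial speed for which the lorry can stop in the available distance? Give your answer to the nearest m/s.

Stopping distance: v·t_r + v²/(2a) = 150 with t_r = 1.9 s and a = 2.800 m/s².
So v² + 10.640 v − 840.00 = 0.
Positive root: v = −a·t_r + √((a·t_r)² + 2a·d) = −5.320 + √(28.302 + 840.00) = 24.1470 m/s.

Maximum speed ≈ 24 m/s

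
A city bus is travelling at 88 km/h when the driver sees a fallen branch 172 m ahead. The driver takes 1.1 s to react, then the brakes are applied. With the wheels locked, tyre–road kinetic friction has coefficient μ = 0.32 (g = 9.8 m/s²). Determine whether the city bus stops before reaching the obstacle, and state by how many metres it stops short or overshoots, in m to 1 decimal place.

88 km/h ÷ 3.6 = 24.4444 m/s.
a = μg = 0.32 × 9.8 = 3.136 m/s².
Reaction distance = 24.4444 × 1.1 = 26.889 m.
Braking distance = v²/(2a) = 597.529 / 6.272 = 95.269 m.
Total stopping distance = 26.889 + 95.269 = 122.158 m, vs 172 m available — it stops with 172 − 122.158 = 49.842 m to spare.

Yes — it stops 49.8 m short of the obstacle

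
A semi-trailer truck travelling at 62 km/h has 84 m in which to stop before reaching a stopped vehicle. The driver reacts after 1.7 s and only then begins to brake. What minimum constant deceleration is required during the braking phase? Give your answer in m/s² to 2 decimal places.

62 km/h ÷ 3.6 = 17.2222 m/s.
Distance covered during reaction = 17.2222 × 1.7 = 29.278 m.
Distance available for braking: 84 − 29.278 = 54.722 m.
v² = 2a·d ⇒ a = v²/(2d) = 17.2222² / (2 × 54.722) = 296.604 / 109.444 = 2.7101 m/s².

Required deceleration ≈ 2.71 m/s²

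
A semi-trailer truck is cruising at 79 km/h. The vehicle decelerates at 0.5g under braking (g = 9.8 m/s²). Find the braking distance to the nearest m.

Braking distance ≈ 49 m

79 km/h ÷ 3.6 = 21.9444 m/s.
a = 0.5 × 9.8 = 4.900 m/s².
Braking distance = v²/(2a) = 21.9444² / (2 × 4.900) = 481.557 / 9.800 = 49.138 m.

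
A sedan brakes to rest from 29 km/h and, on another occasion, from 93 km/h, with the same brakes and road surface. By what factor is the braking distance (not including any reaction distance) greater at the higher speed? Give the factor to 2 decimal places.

Braking distance d = v²/(2a), so with a fixed, d ∝ v².
Factor = (93/29)² = 3.2069² = 10.2842.

Factor ≈ 10.28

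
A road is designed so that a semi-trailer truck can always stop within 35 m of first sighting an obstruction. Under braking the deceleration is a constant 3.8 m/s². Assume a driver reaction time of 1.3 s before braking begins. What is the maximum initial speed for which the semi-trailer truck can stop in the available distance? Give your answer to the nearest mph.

Stopping distance: v·t_r + v²/(2a) = 35 with t_r = 1.3 s and a = 3.800 m/s².
So v² + 9.880 v − 266.00 = 0.
Positive root: v = −a·t_r + √((a·t_r)² + 2a·d) = −4.940 + √(24.404 + 266.00) = 12.1012 m/s.
12.1012 m/s ÷ 0.44704 = 27.070 mph.

Maximum speed ≈ 27 mph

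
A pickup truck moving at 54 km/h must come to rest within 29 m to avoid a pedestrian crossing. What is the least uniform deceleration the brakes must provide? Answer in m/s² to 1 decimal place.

Required deceleration ≈ 3.9 m/s²

54 km/h ÷ 3.6 = 15.0000 m/s.
v² = 2a·d ⇒ a = v²/(2d) = 15.0000² / (2 × 29.000) = 225.000 / 58.000 = 3.8793 m/s².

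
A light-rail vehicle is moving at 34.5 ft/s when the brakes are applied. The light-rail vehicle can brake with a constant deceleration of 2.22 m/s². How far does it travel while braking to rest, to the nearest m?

34.5 ft/s × 0.3048 = 10.5156 m/s.
Braking distance = v²/(2a) = 10.5156² / (2 × 2.220) = 110.578 / 4.440 = 24.905 m.

Braking distance ≈ 25 m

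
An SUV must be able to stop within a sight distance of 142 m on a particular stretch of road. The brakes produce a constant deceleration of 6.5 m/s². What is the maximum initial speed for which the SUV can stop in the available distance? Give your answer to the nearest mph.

v²/(2a) = d ⇒ v = √(2 × 6.500 × 142) = √1846.00 = 42.9651 m/s.
42.9651 m/s ÷ 0.44704 = 96.110 mph.

Maximum speed ≈ 96 mph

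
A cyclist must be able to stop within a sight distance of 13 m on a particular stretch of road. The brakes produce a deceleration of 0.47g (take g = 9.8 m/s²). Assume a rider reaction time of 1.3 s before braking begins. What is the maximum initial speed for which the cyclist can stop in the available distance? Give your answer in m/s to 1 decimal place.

Maximum speed ≈ 6.5 m/s

a = 0.47 × 9.8 = 4.606 m/s².
Stopping distance: v·t_r + v²/(2a) = 13 with t_r = 1.3 s and a = 4.606 m/s².
So v² + 11.976 v − 119.76 = 0.
Positive root: v = −a·t_r + √((a·t_r)² + 2a·d) = −5.988 + √(35.856 + 119.76) = 6.4866 m/s.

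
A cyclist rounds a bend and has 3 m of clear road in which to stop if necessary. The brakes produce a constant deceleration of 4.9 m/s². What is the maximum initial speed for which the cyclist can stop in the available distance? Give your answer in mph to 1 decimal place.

v²/(2a) = d ⇒ v = √(2 × 4.900 × 3) = √29.40 = 5.4222 m/s.
5.4222 m/s ÷ 0.44704 = 12.129 mph.

Maximum speed ≈ 12.1 mph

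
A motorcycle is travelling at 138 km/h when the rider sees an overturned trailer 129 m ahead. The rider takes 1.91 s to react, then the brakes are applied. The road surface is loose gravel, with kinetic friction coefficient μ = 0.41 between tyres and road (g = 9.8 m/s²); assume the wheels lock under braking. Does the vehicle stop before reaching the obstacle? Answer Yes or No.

No

138 km/h ÷ 3.6 = 38.3333 m/s.
a = μg = 0.41 × 9.8 = 4.018 m/s².
Reaction distance = 38.3333 × 1.91 = 73.217 m.
Braking distance = v²/(2a) = 1469.442 / 8.036 = 182.857 m.
Total stopping distance = 73.217 + 182.857 = 256.074 m, vs 129 m available — it cannot stop in time and overshoots by 256.074 − 129 = 127.074 m.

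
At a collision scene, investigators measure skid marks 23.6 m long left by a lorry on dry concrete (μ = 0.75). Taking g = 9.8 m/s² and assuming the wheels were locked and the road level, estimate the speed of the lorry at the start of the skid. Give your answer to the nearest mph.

Deceleration a = μg = 0.75 × 9.8 = 7.350 m/s².
v = √(2a·d) = √(2 × 7.350 × 23.6) = √346.920 = 18.6258 m/s.
= 18.6258 ÷ 0.44704 = 41.665 mph.

Initial speed ≈ 42 mph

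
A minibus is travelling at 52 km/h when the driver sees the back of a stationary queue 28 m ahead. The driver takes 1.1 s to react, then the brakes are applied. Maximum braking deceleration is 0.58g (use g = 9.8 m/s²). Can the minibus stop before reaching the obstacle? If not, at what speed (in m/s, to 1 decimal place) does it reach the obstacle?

52 km/h ÷ 3.6 = 14.4444 m/s.
a = 0.58 × 9.8 = 5.684 m/s².
Reaction distance = 14.4444 × 1.1 = 15.889 m.
Braking distance needed to stop: v²/(2a) = 208.641 / 11.368 = 18.353 m, so total needed = 15.889 + 18.353 = 34.242 m > 28 m — it cannot stop.
Distance remaining when braking begins: 28 − 15.889 = 12.111 m.
v² = v₀² − 2a·d = 208.641 − 2 × 5.684 × 12.111 = 70.963 m²/s².
v = √70.963 = 8.424 m/s.

No — it strikes the obstacle at 8.4 m/s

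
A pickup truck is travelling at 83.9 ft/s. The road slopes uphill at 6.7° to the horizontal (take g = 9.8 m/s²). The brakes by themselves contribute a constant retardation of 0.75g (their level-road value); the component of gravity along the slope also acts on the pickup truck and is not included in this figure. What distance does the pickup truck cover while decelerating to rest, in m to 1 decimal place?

83.9 ft/s × 0.3048 = 25.5727 m/s.
a = 0.75 × 9.8 = 7.350 m/s².
Gravity along the uphill slope adds to the braking deceleration: a_eff = 7.350 + 9.8·sin 6.7° = 7.350 + 1.143 = 8.493 m/s².
Braking distance = v²/(2a) = 25.5727² / (2 × 8.493) = 653.963 / 16.986 = 38.500 m.

Braking distance ≈ 38.5 m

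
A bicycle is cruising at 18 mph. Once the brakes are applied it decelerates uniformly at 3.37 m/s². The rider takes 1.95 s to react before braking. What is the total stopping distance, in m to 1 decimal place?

18 mph × 0.44704 = 8.0467 m/s.
Reaction distance = v·t_r = 8.0467 × 1.95 = 15.691 m.
Braking distance = v²/(2a) = 8.0467² / (2 × 3.370) = 64.749 / 6.740 = 9.607 m.
Total = 15.691 + 9.607 = 25.298 m.

Total stopping distance ≈ 25.3 m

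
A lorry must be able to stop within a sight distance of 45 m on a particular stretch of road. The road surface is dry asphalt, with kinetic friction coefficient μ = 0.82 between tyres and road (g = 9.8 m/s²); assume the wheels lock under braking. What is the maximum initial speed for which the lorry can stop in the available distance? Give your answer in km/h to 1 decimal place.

a = μg = 0.82 × 9.8 = 8.036 m/s².
v²/(2a) = d ⇒ v = √(2 × 8.036 × 45) = √723.24 = 26.8931 m/s.
26.8931 m/s × 3.6 = 96.815 km/h.

Maximum speed ≈ 96.8 km/h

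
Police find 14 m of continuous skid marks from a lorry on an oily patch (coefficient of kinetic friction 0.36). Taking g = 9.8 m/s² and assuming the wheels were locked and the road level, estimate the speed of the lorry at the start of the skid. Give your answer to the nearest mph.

Deceleration a = μg = 0.36 × 9.8 = 3.528 m/s².
v = √(2a·d) = √(2 × 3.528 × 14) = √98.784 = 9.9390 m/s.
= 9.9390 ÷ 0.44704 = 22.233 mph.

Initial speed ≈ 22 mph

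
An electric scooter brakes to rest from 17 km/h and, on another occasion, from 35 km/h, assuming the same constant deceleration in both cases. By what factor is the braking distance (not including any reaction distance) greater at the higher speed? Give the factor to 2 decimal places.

Braking distance d = v²/(2a), so with a fixed, d ∝ v².
Factor = (35/17)² = 2.0588² = 4.2387.

Factor ≈ 4.24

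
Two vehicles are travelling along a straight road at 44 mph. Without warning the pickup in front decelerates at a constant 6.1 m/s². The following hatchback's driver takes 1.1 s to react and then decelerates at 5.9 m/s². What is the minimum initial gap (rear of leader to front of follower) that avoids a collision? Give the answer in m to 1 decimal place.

Minimum gap ≈ 22.7 m

44 mph × 0.44704 = 19.6698 m/s.
Leader travels v²/(2a_L) = 386.901 / 12.200 = 31.713 m before stopping.
Follower covers v·t_r = 19.6698 × 1.1 = 21.637 m while reacting, then v²/(2a_F) = 386.901 / 11.800 = 32.788 m while braking, for a total of 21.637 + 32.788 = 54.425 m.
Since a_F ≤ a_L and the follower starts braking later, the follower is never slower than the leader, so the closest approach is when both have stopped.
Minimum gap = 54.425 − 31.713 = 22.712 m.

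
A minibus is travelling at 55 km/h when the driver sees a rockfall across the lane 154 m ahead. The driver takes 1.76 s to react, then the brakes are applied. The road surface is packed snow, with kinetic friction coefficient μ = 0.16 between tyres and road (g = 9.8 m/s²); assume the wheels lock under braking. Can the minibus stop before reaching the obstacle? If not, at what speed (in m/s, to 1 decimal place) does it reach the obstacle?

Yes — it stops about 52.7 m short of the obstacle, so it never reaches it

55 km/h ÷ 3.6 = 15.2778 m/s.
a = μg = 0.16 × 9.8 = 1.568 m/s².
Reaction distance = 15.2778 × 1.76 = 26.889 m.
Braking distance = v²/(2a) = 233.411 / 3.136 = 74.430 m.
Total stopping distance = 26.889 + 74.430 = 101.319 m, vs 154 m available — it stops with 154 − 101.319 = 52.681 m to spare.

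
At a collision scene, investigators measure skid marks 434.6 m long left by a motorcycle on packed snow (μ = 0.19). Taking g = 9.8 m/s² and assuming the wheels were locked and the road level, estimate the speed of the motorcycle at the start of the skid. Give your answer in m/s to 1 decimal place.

Initial speed ≈ 40.2 m/s

Deceleration a = μg = 0.19 × 9.8 = 1.862 m/s².
v = √(2a·d) = √(2 × 1.862 × 434.6) = √1618.450 = 40.2300 m/s.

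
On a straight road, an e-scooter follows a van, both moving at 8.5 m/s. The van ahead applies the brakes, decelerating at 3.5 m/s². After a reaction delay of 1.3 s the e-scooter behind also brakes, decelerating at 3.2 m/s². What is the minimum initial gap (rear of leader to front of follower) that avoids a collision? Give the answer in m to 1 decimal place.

Leader travels v²/(2a_L) = 72.250 / 7.000 = 10.321 m before stopping.
Follower covers v·t_r = 8.5000 × 1.3 = 11.050 m while reacting, then v²/(2a_F) = 72.250 / 6.400 = 11.289 m while braking, for a total of 11.050 + 11.289 = 22.339 m.
Since a_F ≤ a_L and the follower starts braking later, the follower is never slower than the leader, so the closest approach is when both have stopped.
Minimum gap = 22.339 − 10.321 = 12.018 m.

Minimum gap ≈ 12.0 m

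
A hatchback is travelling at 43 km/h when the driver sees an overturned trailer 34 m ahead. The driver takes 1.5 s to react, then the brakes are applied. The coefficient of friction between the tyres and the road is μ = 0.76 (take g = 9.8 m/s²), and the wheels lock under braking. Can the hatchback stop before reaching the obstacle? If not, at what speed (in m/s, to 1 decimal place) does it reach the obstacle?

43 km/h ÷ 3.6 = 11.9444 m/s.
a = μg = 0.76 × 9.8 = 7.448 m/s².
Reaction distance = 11.9444 × 1.5 = 17.917 m.
Braking distance = v²/(2a) = 142.669 / 14.896 = 9.578 m.
Total stopping distance = 17.917 + 9.578 = 27.495 m, vs 34 m available — it stops with 34 − 27.495 = 6.505 m to spare.

Yes — it stops about 6.5 m short of the obstacle, so it never reaches it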